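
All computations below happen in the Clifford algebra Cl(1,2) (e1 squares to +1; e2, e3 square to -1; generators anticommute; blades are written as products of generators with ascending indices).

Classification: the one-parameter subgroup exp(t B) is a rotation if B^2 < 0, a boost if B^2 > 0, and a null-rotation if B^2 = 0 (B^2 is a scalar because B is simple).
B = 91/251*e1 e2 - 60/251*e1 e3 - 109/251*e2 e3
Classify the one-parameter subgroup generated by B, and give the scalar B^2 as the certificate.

B^2 term by term: the squares give (91/251)^2*(e1 e2)^2 + (-60/251)^2*(e1 e3)^2 + (-109/251)^2*(e2 e3)^2 = 8281/63001*(+1) + 3600/63001*(+1) + 11881/63001*(-1) = 0 (each basis 2-blade squares to minus the product of its generators' squares); cross terms between blades sharing an index anticommute and cancel. So B^2 = 0.
Answer: null-rotation, certificate B^2 = 0. Key observation: B^2 = 0 is a conjugation invariant, so its sign decides the class regardless of the surface form of B.


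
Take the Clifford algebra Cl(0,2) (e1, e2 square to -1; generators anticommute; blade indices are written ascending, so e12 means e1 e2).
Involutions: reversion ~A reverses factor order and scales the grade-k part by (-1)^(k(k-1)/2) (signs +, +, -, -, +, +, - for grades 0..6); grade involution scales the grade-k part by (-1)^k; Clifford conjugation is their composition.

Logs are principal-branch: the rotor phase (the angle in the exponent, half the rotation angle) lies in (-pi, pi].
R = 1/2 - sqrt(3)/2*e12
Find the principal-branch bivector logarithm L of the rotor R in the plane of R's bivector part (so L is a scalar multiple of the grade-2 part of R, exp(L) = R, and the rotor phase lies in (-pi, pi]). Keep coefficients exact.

The scalar part of R is 1/2, and that scalar determines the rotor phase on the principal branch; recovering the unit plane as bivector-part over sine of the phase gives L = phase * plane.
Concretely: cos(phase) = 1/2 gives phase = ±pi/3, and since phase/sin(phase) is even the sign is immaterial: L = (phase/sin(phase)) * <R>_2 = (2*sqrt(3)*pi/9) * <R>_2.
Answer: -pi/3*e12


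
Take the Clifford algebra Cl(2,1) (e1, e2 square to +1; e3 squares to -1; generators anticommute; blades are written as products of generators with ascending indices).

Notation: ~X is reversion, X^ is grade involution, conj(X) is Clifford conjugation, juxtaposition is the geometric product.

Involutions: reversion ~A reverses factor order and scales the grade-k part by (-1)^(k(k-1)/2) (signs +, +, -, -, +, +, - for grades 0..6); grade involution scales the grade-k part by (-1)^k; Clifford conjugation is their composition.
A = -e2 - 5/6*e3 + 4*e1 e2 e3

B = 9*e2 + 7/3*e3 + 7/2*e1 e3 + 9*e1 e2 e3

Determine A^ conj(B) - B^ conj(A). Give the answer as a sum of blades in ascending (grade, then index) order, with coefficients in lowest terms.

first term: -775/18 - 35/12*e1 - 14*e2 - 101/6*e1 e2 - 45*e1 e3 + 31/6*e2 e3 + 7/2*e1 e2 e3
second term: -775/18 - 35/12*e1 - 14*e2 + 101/6*e1 e2 + 45*e1 e3 - 31/6*e2 e3 - 7/2*e1 e2 e3
Answer: -101/3*e1 e2 - 90*e1 e3 + 31/3*e2 e3 + 7*e1 e2 e3


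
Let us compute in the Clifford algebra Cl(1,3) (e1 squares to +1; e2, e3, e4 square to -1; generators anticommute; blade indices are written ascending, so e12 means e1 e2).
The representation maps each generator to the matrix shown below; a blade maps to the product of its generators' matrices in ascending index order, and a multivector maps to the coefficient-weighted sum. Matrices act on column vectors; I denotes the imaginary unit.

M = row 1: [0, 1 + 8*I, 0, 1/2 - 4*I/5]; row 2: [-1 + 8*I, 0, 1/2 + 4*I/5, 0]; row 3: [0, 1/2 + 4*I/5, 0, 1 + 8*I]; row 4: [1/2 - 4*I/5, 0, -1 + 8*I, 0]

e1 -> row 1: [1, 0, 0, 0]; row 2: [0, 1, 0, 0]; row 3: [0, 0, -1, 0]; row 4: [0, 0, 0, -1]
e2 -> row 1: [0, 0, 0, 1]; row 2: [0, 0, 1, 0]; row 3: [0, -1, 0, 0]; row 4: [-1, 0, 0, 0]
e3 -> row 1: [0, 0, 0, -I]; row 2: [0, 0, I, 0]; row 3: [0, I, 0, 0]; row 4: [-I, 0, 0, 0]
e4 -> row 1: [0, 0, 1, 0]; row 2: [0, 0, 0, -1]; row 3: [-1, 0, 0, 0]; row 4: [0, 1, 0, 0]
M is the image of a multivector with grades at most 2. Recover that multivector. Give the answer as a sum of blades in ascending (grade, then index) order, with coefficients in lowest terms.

Method: the blade images are trace-orthogonal — tr(rho(e_A) rho(e_B)^-1) = 4 if A = B and 0 otherwise — and rho(e_A)^-1 = (e_A)^2 * rho(e_A) with (e_A)^2 = +1 or -1, so the coefficient of e_A in the preimage is (e_A)^2 * tr(M rho(e_A))/4.
Nonzero projections over blades of grade <= 2: e3: (e3)^2 = -1, tr(M rho(e3)) = -16/5, coefficient 4/5; e12: (e12)^2 = +1, tr(M rho(e12)) = 2, coefficient 1/2; e24: (e24)^2 = -1, tr(M rho(e24)) = -4, coefficient 1; e34: (e34)^2 = -1, tr(M rho(e34)) = 32, coefficient -8. Every other blade of grade <= 2 projects to 0.
Answer: 4/5*e3 + 1/2*e12 + e24 - 8*e34


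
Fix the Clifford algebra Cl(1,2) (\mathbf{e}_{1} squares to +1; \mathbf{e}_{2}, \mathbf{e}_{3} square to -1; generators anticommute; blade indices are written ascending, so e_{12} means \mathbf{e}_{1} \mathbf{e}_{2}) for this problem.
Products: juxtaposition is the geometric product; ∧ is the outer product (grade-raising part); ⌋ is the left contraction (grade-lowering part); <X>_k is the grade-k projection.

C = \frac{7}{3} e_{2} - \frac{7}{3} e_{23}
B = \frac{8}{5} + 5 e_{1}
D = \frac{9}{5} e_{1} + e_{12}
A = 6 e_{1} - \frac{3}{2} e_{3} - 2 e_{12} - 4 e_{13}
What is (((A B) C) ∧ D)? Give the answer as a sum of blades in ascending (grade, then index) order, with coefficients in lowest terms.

step 1: 30 + \frac{48}{5} e_{1} + 10 e_{2} + \frac{88}{5} e_{3} - \frac{16}{5} e_{12} + \frac{11}{10} e_{13}
step 2: -\frac{70}{3} + \frac{112}{15} e_{1} + \frac{434}{15} e_{2} + \frac{70}{3} e_{3} + \frac{119}{6} e_{12} - \frac{112}{15} e_{13} - \frac{1666}{15} e_{23} - \frac{749}{30} e_{123}
step 3: -42 e_{1} - \frac{5656}{75} e_{12} - 42 e_{13} - \frac{13244}{75} e_{123}
Answer: -42 e_{1} - \frac{5656}{75} e_{12} - 42 e_{13} - \frac{13244}{75} e_{123}


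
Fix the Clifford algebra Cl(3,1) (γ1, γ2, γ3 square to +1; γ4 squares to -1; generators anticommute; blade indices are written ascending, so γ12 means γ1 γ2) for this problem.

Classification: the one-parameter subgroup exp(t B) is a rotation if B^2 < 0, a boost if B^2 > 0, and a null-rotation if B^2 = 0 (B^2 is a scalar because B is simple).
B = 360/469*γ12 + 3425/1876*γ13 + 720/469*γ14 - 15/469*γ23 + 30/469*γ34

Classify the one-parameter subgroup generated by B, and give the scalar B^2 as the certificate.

B^2 term by term: the squares give (360/469)^2*(γ12)^2 + (3425/1876)^2*(γ13)^2 + (720/469)^2*(γ14)^2 + (-15/469)^2*(γ23)^2 + (30/469)^2*(γ34)^2 = 129600/219961*(-1) + 11730625/3519376*(-1) + 518400/219961*(+1) + 225/219961*(-1) + 900/219961*(+1) = -25/16 (each basis 2-blade squares to minus the product of its generators' squares); cross terms between blades sharing an index anticommute and cancel; the commuting (index-disjoint) pairs give grade-4 terms 2*c*c'*(blade product), which cancel blade by blade — γ1234: 21600/219961 - 21600/219961 = 0 — confirming B is simple. So B^2 = -25/16.
Answer: rotation, certificate B^2 = -25/16. The invariant at work: B^2 = -25/16 is unchanged by conjugation, hence its sign classifies the subgroup whatever basis B is written in.


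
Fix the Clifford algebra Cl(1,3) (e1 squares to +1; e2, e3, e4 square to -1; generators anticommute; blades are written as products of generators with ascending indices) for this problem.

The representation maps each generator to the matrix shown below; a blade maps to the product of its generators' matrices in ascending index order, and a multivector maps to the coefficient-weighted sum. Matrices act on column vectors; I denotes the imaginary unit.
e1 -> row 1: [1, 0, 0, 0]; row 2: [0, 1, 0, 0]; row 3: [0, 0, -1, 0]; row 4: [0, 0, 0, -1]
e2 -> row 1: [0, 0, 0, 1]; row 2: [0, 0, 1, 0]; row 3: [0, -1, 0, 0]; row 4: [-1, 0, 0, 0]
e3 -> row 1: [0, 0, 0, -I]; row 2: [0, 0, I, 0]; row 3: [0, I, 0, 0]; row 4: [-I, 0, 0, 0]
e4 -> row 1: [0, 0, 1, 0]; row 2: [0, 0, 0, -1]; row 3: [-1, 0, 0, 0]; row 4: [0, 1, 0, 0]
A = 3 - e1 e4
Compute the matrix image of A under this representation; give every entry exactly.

Bivector images (products of the table entries): rho(e1 e4) = rho(e1)rho(e4) = row 1: [0, 0, 1, 0]; row 2: [0, 0, 0, -1]; row 3: [1, 0, 0, 0]; row 4: [0, -1, 0, 0].
M = (3)*1 + (-1)*rho(e1 e4), summed entrywise (1 is the identity matrix):
Answer: row 1: [3, 0, -1, 0]; row 2: [0, 3, 0, 1]; row 3: [-1, 0, 3, 0]; row 4: [0, 1, 0, 3]


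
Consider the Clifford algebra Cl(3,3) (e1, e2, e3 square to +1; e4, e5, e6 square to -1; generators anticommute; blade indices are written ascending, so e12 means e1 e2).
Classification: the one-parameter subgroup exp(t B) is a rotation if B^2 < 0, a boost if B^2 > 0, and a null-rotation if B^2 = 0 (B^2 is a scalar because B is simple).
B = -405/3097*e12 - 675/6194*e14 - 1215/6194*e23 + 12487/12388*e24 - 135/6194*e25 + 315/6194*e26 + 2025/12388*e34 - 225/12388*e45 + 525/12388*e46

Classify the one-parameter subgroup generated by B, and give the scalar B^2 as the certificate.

B^2 term by term: the squares give (-405/3097)^2*(e12)^2 + (-675/6194)^2*(e14)^2 + (-1215/6194)^2*(e23)^2 + (12487/12388)^2*(e24)^2 + (-135/6194)^2*(e25)^2 + (315/6194)^2*(e26)^2 + (2025/12388)^2*(e34)^2 + (-225/12388)^2*(e45)^2 + (525/12388)^2*(e46)^2 = 164025/9591409*(-1) + 455625/38365636*(+1) + 1476225/38365636*(-1) + 155925169/153462544*(+1) + 18225/38365636*(+1) + 99225/38365636*(+1) + 4100625/153462544*(+1) + 50625/153462544*(-1) + 275625/153462544*(-1) = 1 (each basis 2-blade squares to minus the product of its generators' squares); cross terms between blades sharing an index anticommute and cancel; the commuting (index-disjoint) pairs give grade-4 terms 2*c*c'*(blade product), which cancel blade by blade — e1234: -820125/19182818 + 820125/19182818 = 0; e1245: 91125/19182818 - 91125/19182818 = 0; e1246: -212625/19182818 + 212625/19182818 = 0; e2345: 273375/38365636 - 273375/38365636 = 0; e2346: -637875/38365636 + 637875/38365636 = 0; e2456: 70875/38365636 - 70875/38365636 = 0 — confirming B is simple. So B^2 = 1.
Answer: boost, certificate B^2 = 1. Certificate logic: 1 is a conjugation-invariant scalar, so its sign fixes rotation versus boost versus null-rotation outright.


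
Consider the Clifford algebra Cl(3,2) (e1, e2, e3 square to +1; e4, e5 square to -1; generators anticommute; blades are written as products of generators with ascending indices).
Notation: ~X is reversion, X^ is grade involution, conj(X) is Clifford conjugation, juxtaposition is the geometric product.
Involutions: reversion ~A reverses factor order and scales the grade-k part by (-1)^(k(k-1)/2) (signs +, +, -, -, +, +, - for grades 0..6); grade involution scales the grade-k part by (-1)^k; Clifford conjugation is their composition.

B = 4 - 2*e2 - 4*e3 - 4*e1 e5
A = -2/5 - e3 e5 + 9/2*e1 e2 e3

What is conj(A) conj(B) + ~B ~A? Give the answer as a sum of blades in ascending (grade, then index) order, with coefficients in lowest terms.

first term: -8/5 - 4/5*e2 - 8/5*e3 - 4*e5 + 18*e1 e2 - 13*e1 e3 - 8/5*e1 e5 + 4*e3 e5 + 18*e1 e2 e3 + 20*e2 e3 e5
second term: -8/5 + 4/5*e2 + 8/5*e3 - 4*e5 + 18*e1 e2 - 5*e1 e3 - 8/5*e1 e5 + 4*e3 e5 - 18*e1 e2 e3 + 16*e2 e3 e5
Answer: -16/5 - 8*e5 + 36*e1 e2 - 18*e1 e3 - 16/5*e1 e5 + 8*e3 e5 + 36*e2 e3 e5


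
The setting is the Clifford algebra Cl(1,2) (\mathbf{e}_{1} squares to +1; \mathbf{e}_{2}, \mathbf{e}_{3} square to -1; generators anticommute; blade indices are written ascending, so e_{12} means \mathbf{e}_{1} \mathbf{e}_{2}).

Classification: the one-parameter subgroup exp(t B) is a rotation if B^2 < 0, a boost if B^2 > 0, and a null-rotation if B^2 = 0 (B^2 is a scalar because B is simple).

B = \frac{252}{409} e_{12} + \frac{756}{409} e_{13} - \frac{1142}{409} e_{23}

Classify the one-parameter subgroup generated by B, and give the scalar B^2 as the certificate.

B^2 term by term: the squares give (\frac{252}{409})^2*(e_{12})^2 + (\frac{756}{409})^2*(e_{13})^2 + (-\frac{1142}{409})^2*(e_{23})^2 = \frac{63504}{167281}*(+1) + \frac{571536}{167281}*(+1) + \frac{1304164}{167281}*(-1) = -4 (each basis 2-blade squares to minus the product of its generators' squares); cross terms between blades sharing an index anticommute and cancel. So B^2 = -4.
Answer: rotation, certificate B^2 = -4. The scalar -4 is the complete invariant here: its sign names the subgroup type.


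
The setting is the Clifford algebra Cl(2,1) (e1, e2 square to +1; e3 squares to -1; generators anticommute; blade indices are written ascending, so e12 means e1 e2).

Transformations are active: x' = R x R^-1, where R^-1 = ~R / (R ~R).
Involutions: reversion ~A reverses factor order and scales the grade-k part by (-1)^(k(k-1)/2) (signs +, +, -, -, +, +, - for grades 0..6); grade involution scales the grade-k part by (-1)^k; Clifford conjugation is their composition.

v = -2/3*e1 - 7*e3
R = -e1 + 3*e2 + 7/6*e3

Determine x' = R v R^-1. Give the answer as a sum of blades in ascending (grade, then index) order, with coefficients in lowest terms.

~R = -e1 + 3*e2 + 7/6*e3, and R ~R = 311/36, so R^-1 = ~R / (311/36).
R v = 53/6 + 2*e12 + 70/9*e13 - 21*e23
Answer: -1286/933*e1 + 1908/311*e2 + 2919/311*e3


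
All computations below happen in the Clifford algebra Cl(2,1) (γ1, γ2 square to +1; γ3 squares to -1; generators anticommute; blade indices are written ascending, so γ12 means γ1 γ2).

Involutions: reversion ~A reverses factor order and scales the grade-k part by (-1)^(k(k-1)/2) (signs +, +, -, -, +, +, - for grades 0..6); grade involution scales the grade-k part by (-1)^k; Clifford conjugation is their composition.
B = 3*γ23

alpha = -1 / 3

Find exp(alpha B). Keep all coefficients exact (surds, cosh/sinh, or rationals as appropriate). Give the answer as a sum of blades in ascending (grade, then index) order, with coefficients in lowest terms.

B^2 = (3)^2*(γ23)^2 = 9*(+1) = 9 (a basis 2-blade squares to minus the product of its generators' squares).
B^2 = 9 — a positive square means the series sums to a boost: l = 3, alpha*l = -1, so exp(alpha B) = cosh(-1) + (sinh(-1)/3)*B = cosh(1) + (-sinh(1)/3)*B.
Answer: cosh(1) - sinh(1)*γ23


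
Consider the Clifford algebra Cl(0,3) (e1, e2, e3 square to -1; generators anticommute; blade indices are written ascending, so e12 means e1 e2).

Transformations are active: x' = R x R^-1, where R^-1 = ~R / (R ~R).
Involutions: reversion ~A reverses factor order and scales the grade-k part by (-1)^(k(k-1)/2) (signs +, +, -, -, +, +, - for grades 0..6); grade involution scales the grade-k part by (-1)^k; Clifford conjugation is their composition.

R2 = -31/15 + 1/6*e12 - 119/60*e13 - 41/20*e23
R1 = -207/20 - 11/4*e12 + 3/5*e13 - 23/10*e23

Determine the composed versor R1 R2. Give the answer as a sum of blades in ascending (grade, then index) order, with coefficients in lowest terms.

Distribute over the terms of R1 (each basis-blade product reordered to ascending indices, repeated generators contracted through their squares):
(-207/20) R2 = 2139/100 - 69/40*e12 + 8211/400*e13 + 8487/400*e23
(-11/4*e12) R2 = 11/24 + 341/60*e12 - 451/80*e13 + 1309/240*e23
(3/5*e13) R2 = 119/100 - 123/100*e12 - 31/25*e13 - 1/10*e23
(-23/10*e23) R2 = -943/200 - 2737/600*e12 - 23/60*e13 + 713/150*e23
Summing the partial products and collecting blades:
Answer: 5497/300 - 11/6*e12 + 199/15*e13 + 1253/40*e23


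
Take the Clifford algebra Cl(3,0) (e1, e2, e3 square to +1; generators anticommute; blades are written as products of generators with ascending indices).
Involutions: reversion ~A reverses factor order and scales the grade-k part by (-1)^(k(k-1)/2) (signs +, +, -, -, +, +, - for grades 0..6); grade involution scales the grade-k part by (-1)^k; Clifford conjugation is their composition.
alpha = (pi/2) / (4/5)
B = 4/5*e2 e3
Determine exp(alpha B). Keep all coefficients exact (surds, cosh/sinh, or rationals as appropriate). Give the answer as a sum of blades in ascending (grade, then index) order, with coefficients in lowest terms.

B^2 = (4/5)^2*(e2 e3)^2 = 16/25*(-1) = -16/25 (a basis 2-blade squares to minus the product of its generators' squares).
B^2 = -16/25 — circular case — the even/odd split gives cos and sin: l = 4/5, alpha*l = pi/2, so exp(alpha B) = cos(pi/2) + (sin(pi/2)/(4/5))*B = 0 + (5/4)*B.
Answer: e2 e3


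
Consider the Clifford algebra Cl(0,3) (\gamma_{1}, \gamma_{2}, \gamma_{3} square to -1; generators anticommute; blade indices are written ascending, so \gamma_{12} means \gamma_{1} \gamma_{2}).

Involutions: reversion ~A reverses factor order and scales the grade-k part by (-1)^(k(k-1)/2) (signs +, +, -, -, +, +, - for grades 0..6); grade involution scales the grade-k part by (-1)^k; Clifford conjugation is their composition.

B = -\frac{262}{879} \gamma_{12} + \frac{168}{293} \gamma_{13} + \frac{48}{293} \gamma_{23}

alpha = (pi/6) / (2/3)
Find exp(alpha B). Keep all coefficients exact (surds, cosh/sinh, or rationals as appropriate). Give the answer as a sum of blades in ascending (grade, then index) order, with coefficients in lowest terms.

B^2 term by term: the squares give (-\frac{262}{879})^2*(\gamma_{12})^2 + (\frac{168}{293})^2*(\gamma_{13})^2 + (\frac{48}{293})^2*(\gamma_{23})^2 = \frac{68644}{772641}*(-1) + \frac{28224}{85849}*(-1) + \frac{2304}{85849}*(-1) = -\frac{4}{9} (each basis 2-blade squares to minus the product of its generators' squares); cross terms between blades sharing an index anticommute and cancel. So B^2 = -\frac{4}{9}.
B^2 = -\frac{4}{9} — circular case — the even/odd split gives cos and sin: l = \frac{2}{3}, alpha*l = \frac{\pi}{6}, so exp(alpha B) = cos(\frac{\pi}{6}) + (sin(\frac{\pi}{6})/(\frac{2}{3}))*B = \frac{\sqrt{3}}{2} + (\frac{3}{4})*B.
Answer: \frac{\sqrt{3}}{2} - \frac{131}{586} \gamma_{12} + \frac{126}{293} \gamma_{13} + \frac{36}{293} \gamma_{23}


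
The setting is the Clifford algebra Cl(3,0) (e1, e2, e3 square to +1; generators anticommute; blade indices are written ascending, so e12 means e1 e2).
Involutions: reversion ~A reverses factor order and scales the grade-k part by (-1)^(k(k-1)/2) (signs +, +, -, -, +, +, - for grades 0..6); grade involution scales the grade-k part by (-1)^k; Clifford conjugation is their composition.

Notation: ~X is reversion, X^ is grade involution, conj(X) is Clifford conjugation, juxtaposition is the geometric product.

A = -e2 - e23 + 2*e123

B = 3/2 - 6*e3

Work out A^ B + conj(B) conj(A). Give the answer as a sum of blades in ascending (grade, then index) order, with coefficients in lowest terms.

first term: 15/2*e2 + 12*e12 - 15/2*e23 - 3*e123
second term: -9/2*e2 + 12*e12 - 9/2*e23 + 3*e123
Answer: 3*e2 + 24*e12 - 12*e23


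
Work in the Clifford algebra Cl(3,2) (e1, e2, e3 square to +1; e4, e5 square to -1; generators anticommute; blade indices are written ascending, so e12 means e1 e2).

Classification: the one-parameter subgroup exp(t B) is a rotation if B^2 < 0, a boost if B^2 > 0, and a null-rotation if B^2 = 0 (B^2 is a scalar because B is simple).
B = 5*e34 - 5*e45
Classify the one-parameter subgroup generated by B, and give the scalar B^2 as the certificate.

B^2 term by term: the squares give (5)^2*(e34)^2 + (-5)^2*(e45)^2 = 25*(+1) + 25*(-1) = 0 (each basis 2-blade squares to minus the product of its generators' squares); cross terms between blades sharing an index anticommute and cancel. So B^2 = 0.
Answer: null-rotation, certificate B^2 = 0. Key observation: B^2 = 0 is a conjugation invariant, so its sign decides the class regardless of the surface form of B.


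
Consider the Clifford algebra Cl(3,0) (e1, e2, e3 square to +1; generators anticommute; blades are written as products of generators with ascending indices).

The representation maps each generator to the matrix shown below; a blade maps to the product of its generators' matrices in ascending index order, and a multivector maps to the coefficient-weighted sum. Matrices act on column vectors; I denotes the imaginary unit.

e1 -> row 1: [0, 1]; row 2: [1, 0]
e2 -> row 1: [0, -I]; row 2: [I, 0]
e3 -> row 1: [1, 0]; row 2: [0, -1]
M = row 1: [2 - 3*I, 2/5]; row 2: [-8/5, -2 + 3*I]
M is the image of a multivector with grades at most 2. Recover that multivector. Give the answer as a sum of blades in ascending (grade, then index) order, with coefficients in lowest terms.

Method: 1, rho(e1), rho(e2), rho(e3) form a trace-orthogonal basis of the 2x2 complex matrices (tr(X Y) = 2 if X = Y, else 0), so M = m0*1 + m1*rho(e1) + m2*rho(e2) + m3*rho(e3) with m0 = tr(M)/2 = 0, m1 = tr(M rho(e1))/2 = -3/5, m2 = tr(M rho(e2))/2 = I, m3 = tr(M rho(e3))/2 = 2 - 3*I.
Multiplying table entries, the bivector images are rho(e1 e2) = I*rho(e3), rho(e1 e3) = -I*rho(e2), rho(e2 e3) = I*rho(e1); with real blade coefficients the real parts of m0..m3 are the coefficients of 1, e1, e2, e3 and the imaginary parts give the bivectors (e2 e3: Im m1, e1 e3: -Im m2, e1 e2: Im m3).
Answer: -3/5*e1 + 2*e3 - 3*e1 e2 - e1 e3


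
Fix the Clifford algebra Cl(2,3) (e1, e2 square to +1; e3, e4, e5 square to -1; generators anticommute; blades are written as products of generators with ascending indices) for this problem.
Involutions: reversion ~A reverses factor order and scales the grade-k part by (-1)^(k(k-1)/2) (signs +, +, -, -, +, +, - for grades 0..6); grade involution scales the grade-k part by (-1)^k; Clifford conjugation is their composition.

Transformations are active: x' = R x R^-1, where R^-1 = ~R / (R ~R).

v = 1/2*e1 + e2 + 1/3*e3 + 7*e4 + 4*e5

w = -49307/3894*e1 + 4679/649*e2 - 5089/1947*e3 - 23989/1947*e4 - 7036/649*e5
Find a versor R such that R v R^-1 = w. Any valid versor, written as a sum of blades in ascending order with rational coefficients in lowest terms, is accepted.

Reasoning: v^2 = w^2 = -2299/36 since conjugation preserves the quadratic form; R = v + w = -23680/1947*e1 + 5328/649*e2 - 1480/649*e3 - 10360/1947*e4 - 4440/649*e5 is then valid when invertible, keeping its own part and reversing (v - w)/2.
Answer: -23680/1947*e1 + 5328/649*e2 - 1480/649*e3 - 10360/1947*e4 - 4440/649*e5


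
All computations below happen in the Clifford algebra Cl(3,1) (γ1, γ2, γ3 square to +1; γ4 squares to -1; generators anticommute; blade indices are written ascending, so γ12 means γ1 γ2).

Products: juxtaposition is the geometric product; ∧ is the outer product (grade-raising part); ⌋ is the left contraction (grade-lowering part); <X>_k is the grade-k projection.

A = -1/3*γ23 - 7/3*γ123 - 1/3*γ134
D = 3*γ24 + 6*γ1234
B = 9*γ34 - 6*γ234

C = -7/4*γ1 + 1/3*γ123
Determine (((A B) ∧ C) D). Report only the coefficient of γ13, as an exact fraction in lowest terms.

step 1: -3*γ1 - 2*γ4 + 2*γ12 - 14*γ14 - 3*γ24 - 21*γ124
step 2: -7/2*γ14 + 21/4*γ124 + 2/3*γ1234
step 3: -4 + 63/4*γ1 - 63/2*γ3 - 21/2*γ12 - 2*γ13 - 21*γ23
Answer: -2


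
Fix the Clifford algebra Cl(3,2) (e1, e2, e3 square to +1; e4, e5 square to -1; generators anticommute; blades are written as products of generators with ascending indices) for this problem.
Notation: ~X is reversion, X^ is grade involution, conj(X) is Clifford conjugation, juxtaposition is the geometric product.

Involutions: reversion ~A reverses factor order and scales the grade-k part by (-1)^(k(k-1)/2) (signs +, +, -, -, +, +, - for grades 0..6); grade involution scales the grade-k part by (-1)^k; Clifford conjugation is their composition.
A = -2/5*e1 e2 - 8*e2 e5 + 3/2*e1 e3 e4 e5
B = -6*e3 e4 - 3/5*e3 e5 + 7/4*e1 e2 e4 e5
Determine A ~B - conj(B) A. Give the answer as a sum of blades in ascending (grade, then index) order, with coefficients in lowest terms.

first term: 131/10*e1 e4 + 9*e1 e5 - 297/40*e2 e3 + 7/10*e4 e5 - 12/5*e1 e2 e3 e4 - 6/25*e1 e2 e3 e5 - 48*e2 e3 e4 e5
second term: 131/10*e1 e4 + 9*e1 e5 + 297/40*e2 e3 + 7/10*e4 e5 - 12/5*e1 e2 e3 e4 - 6/25*e1 e2 e3 e5 - 48*e2 e3 e4 e5
Answer: -297/20*e2 e3


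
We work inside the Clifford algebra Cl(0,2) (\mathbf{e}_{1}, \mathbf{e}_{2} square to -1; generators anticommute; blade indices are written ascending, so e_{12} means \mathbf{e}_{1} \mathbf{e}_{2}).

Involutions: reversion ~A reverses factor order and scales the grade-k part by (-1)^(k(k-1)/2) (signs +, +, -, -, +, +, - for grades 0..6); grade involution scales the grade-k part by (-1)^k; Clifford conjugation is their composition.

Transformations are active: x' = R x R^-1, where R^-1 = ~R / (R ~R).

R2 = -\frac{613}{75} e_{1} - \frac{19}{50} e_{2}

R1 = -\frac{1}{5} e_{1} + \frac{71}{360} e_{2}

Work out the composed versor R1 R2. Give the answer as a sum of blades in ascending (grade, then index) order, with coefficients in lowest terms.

Distribute over the terms of R1 (each basis-blade product reordered to ascending indices, repeated generators contracted through their squares):
(-\frac{1}{5} e_{1}) R2 = -\frac{613}{375} + \frac{19}{250} e_{12}
(\frac{71}{360} e_{2}) R2 = \frac{1349}{18000} + \frac{43523}{27000} e_{12}
Summing the partial products and collecting blades:
Answer: -\frac{1123}{720} + \frac{1823}{1080} e_{12}


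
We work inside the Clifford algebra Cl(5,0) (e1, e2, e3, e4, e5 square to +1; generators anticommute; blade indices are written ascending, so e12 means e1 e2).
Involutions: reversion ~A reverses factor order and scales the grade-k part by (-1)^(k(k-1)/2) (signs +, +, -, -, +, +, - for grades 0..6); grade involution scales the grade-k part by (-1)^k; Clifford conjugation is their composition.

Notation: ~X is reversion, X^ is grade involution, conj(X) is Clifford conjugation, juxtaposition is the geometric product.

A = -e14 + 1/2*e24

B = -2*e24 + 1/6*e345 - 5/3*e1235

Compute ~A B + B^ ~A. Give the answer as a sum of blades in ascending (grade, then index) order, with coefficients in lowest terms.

first term: -1 + 2*e12 - 1/6*e135 + 1/12*e235 + 5/6*e1345 + 5/3*e2345
second term: -1 - 2*e12 - 1/6*e135 + 1/12*e235 - 5/6*e1345 - 5/3*e2345
Answer: -2 - 1/3*e135 + 1/6*e235


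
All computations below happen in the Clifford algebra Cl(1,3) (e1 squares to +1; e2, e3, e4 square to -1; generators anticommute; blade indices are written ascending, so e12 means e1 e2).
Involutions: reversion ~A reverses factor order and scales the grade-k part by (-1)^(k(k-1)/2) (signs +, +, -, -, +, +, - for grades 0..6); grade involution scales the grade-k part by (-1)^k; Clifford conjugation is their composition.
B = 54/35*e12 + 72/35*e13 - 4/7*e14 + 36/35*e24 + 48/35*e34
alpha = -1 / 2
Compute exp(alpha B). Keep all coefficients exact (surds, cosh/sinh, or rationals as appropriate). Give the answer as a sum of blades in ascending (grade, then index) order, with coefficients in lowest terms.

B^2 term by term: the squares give (54/35)^2*(e12)^2 + (72/35)^2*(e13)^2 + (-4/7)^2*(e14)^2 + (36/35)^2*(e24)^2 + (48/35)^2*(e34)^2 = 2916/1225*(+1) + 5184/1225*(+1) + 16/49*(+1) + 1296/1225*(-1) + 2304/1225*(-1) = 4 (each basis 2-blade squares to minus the product of its generators' squares); cross terms between blades sharing an index anticommute and cancel; the commuting (index-disjoint) pairs give grade-4 terms 2*c*c'*(blade product), which cancel blade by blade — e1234: 5184/1225 - 5184/1225 = 0 — confirming B is simple. So B^2 = 4.
B^2 = 4 — a positive square means the series sums to a boost: l = 2, alpha*l = -1, so exp(alpha B) = cosh(-1) + (sinh(-1)/2)*B = cosh(1) + (-sinh(1)/2)*B.
Answer: cosh(1) - 27*sinh(1)/35*e12 - 36*sinh(1)/35*e13 + 2*sinh(1)/7*e14 - 18*sinh(1)/35*e24 - 24*sinh(1)/35*e34


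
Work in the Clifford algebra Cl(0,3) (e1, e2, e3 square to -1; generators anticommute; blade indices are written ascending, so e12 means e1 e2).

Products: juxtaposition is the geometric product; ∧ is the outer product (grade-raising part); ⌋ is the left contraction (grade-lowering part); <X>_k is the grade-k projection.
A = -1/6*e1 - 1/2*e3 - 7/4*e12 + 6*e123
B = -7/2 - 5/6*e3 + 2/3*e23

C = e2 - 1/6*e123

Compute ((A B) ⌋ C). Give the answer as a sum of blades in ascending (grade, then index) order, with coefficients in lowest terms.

step 1: -5/12 - 41/12*e1 - 1/3*e2 + 7/4*e3 + 89/8*e12 + 47/36*e13 - 1415/72*e123
step 2: 1559/432 - 137/216*e2 + 89/48*e3 + 7/24*e12 + 1/18*e13 - 41/72*e23 + 5/72*e123
Answer: 1559/432 - 137/216*e2 + 89/48*e3 + 7/24*e12 + 1/18*e13 - 41/72*e23 + 5/72*e123


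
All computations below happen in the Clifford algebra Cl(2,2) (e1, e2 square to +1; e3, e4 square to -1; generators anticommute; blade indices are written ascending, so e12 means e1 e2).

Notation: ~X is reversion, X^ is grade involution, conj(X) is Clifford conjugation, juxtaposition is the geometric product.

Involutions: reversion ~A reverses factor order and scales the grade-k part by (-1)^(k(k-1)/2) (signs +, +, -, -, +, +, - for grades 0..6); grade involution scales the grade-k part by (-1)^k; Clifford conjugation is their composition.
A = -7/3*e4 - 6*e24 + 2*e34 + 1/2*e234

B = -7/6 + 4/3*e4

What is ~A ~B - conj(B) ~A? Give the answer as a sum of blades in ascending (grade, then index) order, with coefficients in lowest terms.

first term: 28/9 - 8*e2 + 8/3*e3 + 49/18*e4 + 2/3*e23 - 7*e24 + 7/3*e34 + 7/12*e234
second term: -28/9 - 8*e2 + 8/3*e3 + 49/18*e4 - 2/3*e23 - 7*e24 + 7/3*e34 + 7/12*e234
Answer: 56/9 + 4/3*e23


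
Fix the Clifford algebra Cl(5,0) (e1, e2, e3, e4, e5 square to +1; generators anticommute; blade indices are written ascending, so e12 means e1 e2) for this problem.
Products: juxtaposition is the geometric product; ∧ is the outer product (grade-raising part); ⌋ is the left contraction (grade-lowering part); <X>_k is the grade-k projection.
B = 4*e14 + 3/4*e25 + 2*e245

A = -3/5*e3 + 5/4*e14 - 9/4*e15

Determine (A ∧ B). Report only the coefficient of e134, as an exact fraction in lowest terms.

step 1: 12/5*e134 + 9/20*e235 - 15/16*e1245 + 6/5*e2345
Answer: 12/5


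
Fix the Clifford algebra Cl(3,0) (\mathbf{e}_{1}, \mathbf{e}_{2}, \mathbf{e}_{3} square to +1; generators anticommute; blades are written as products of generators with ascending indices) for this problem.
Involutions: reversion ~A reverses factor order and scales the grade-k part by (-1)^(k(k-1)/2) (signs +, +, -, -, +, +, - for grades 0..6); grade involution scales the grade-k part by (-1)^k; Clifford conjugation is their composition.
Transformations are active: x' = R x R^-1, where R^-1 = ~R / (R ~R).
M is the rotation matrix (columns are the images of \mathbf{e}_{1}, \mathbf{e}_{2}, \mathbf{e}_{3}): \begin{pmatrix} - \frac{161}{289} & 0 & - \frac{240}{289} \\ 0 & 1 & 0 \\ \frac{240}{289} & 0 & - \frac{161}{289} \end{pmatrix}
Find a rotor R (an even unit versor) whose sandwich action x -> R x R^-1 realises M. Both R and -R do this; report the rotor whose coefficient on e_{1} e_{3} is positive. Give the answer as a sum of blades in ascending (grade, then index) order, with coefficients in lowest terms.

Method: write R = a + b12*e_{1} e_{2} + b13*e_{1} e_{3} + b23*e_{2} e_{3} with a^2 + b12^2 + b13^2 + b23^2 = 1 (so R^-1 = ~R). Expanding the columns R e_j ~R gives tr M = 4a^2 - 1 and, from the antisymmetric part, M21 - M12 = -4a*b12, M13 - M31 = 4a*b13, M32 - M23 = -4a*b23.
Here tr M = -\frac{33}{289}, so a^2 = (1 + tr M)/4 = \frac{64}{289} and a = ±\frac{8}{17}. Taking a = \frac{8}{17}: M21 - M12 = 0, M13 - M31 = -\frac{480}{289}, M32 - M23 = 0, giving b12 = 0, b13 = -\frac{15}{17}, b23 = 0, i.e. R = \frac{8}{17} - \frac{15}{17} e_{1} e_{3}.
Its e_{1} e_{3} coefficient is negative, so report the other preimage -R.
Answer: -\frac{8}{17} + \frac{15}{17} e_{1} e_{3}. Why the constraint matters: R and -R act identically through the sandwich — M has trace -\frac{33}{289} either way — so only the sign condition on e_{1} e_{3} picks one of the two preimages.


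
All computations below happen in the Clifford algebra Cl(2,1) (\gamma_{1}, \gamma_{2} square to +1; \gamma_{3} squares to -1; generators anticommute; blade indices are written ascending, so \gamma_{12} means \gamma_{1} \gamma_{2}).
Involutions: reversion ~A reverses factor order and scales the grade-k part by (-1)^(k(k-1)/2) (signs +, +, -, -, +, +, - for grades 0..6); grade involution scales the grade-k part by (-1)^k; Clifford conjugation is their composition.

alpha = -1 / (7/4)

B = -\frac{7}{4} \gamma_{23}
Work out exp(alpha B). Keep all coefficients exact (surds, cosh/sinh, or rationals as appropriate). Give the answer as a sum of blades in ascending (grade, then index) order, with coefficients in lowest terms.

B^2 = (-\frac{7}{4})^2*(\gamma_{23})^2 = \frac{49}{16}*(+1) = \frac{49}{16} (a basis 2-blade squares to minus the product of its generators' squares).
B^2 = \frac{49}{16} — the series telescopes hyperbolically here: l = \frac{7}{4}, alpha*l = -1, so exp(alpha B) = cosh(-1) + (sinh(-1)/(\frac{7}{4}))*B = \cosh{\left(1 \right)} + (- \frac{4 \sinh{\left(1 \right)}}{7})*B.
Answer: \cosh{\left(1 \right)} + \sinh{\left(1 \right)} \gamma_{23}


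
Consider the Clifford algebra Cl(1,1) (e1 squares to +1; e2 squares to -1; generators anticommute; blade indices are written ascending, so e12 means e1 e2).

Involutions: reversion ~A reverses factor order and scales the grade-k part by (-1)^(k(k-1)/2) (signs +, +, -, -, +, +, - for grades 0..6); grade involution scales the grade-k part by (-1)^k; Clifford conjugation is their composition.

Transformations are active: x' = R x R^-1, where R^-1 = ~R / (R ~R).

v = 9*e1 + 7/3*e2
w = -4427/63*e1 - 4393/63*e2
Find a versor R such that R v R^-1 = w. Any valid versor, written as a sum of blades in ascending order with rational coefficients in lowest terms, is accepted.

Reasoning: v^2 = w^2 = 680/9 since conjugation preserves the quadratic form; R = v + w = -3860/63*e1 - 4246/63*e2 is then valid when invertible, keeping its own part and reversing (v - w)/2.
Answer: -3860/63*e1 - 4246/63*e2


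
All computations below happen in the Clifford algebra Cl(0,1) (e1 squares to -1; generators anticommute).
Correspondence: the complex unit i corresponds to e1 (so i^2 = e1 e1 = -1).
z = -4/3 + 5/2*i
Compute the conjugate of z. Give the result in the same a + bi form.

In blades: z = -4/3 + 5/2*e1.
Conjugation here is Clifford conjugation: the scalar is fixed and the grade-1 and grade-2 blades all flip sign, giving -4/3 - 5/2*e1; translating back:
Answer: -4/3 - 5/2*i


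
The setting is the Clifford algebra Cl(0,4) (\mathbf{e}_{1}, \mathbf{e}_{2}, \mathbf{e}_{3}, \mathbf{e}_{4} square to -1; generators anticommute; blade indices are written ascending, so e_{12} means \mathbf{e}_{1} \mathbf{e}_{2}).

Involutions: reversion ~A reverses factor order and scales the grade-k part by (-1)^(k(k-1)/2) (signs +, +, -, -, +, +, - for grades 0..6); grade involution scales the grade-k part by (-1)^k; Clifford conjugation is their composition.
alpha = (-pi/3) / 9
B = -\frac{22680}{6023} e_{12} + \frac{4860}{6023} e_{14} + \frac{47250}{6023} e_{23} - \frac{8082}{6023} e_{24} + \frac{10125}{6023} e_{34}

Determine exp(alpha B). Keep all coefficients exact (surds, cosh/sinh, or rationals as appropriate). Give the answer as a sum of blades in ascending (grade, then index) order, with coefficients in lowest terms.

B^2 term by term: the squares give (-\frac{22680}{6023})^2*(e_{12})^2 + (\frac{4860}{6023})^2*(e_{14})^2 + (\frac{47250}{6023})^2*(e_{23})^2 + (-\frac{8082}{6023})^2*(e_{24})^2 + (\frac{10125}{6023})^2*(e_{34})^2 = \frac{514382400}{36276529}*(-1) + \frac{23619600}{36276529}*(-1) + \frac{2232562500}{36276529}*(-1) + \frac{65318724}{36276529}*(-1) + \frac{102515625}{36276529}*(-1) = -81 (each basis 2-blade squares to minus the product of its generators' squares); cross terms between blades sharing an index anticommute and cancel; the commuting (index-disjoint) pairs give grade-4 terms 2*c*c'*(blade product), which cancel blade by blade — e_{1234}: -\frac{459270000}{36276529} + \frac{459270000}{36276529} = 0 — confirming B is simple. So B^2 = -81.
B^2 = -81 — circular case — the even/odd split gives cos and sin: l = 9, alpha*l = - \frac{\pi}{3}, so exp(alpha B) = cos(- \frac{\pi}{3}) + (sin(- \frac{\pi}{3})/9)*B = \frac{1}{2} + (- \frac{\sqrt{3}}{18})*B.
Answer: \frac{1}{2} + \frac{1260 \sqrt{3}}{6023} e_{12} - \frac{270 \sqrt{3}}{6023} e_{14} - \frac{2625 \sqrt{3}}{6023} e_{23} + \frac{449 \sqrt{3}}{6023} e_{24} - \frac{1125 \sqrt{3}}{12046} e_{34}


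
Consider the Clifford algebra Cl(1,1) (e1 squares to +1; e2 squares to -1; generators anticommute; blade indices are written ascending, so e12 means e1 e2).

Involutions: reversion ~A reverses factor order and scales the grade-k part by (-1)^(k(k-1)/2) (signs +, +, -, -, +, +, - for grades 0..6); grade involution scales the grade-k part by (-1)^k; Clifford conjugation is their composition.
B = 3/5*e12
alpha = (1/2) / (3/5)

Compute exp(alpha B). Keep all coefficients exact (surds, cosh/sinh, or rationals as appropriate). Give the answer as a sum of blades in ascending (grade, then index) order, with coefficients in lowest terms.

B^2 = (3/5)^2*(e12)^2 = 9/25*(+1) = 9/25 (a basis 2-blade squares to minus the product of its generators' squares).
B^2 = 9/25 — hyperbolic case — the even/odd split gives cosh and sinh: l = 3/5, alpha*l = 1/2, so exp(alpha B) = cosh(1/2) + (sinh(1/2)/(3/5))*B = cosh(1/2) + (5*sinh(1/2)/3)*B.
Answer: cosh(1/2) + sinh(1/2)*e12


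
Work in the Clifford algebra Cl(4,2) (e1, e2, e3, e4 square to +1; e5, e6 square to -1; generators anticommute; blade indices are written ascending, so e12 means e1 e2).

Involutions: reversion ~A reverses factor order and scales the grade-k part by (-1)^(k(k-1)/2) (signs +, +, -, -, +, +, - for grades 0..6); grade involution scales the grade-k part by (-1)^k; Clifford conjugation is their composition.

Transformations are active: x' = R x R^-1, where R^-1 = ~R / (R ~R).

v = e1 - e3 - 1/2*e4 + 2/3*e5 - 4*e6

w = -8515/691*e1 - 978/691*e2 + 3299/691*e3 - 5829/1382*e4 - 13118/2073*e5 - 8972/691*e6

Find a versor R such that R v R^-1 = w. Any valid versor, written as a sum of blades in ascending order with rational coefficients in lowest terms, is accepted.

Equal squares first: v^2 = w^2 = -511/36. Then v + w = -7824/691*e1 - 978/691*e2 + 2608/691*e3 - 3260/691*e4 - 3912/691*e5 - 11736/691*e6 is a versor taking v to w, provided it is invertible.
Answer: -7824/691*e1 - 978/691*e2 + 2608/691*e3 - 3260/691*e4 - 3912/691*e5 - 11736/691*e6


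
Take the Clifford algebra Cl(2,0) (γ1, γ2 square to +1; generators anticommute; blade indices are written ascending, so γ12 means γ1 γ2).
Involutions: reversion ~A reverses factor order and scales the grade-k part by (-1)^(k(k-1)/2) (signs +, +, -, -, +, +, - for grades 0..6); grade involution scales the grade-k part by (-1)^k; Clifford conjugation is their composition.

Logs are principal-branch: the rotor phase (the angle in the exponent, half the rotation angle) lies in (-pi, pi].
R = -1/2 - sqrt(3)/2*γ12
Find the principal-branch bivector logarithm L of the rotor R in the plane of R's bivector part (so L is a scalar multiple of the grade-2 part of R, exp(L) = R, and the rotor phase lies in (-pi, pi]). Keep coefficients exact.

The scalar part of R is -1/2, and that scalar determines the rotor phase on the principal branch; recovering the unit plane as bivector-part over sine of the phase gives L = phase * plane.
Concretely: cos(phase) = -1/2 gives phase = ±2*pi/3, and since phase/sin(phase) is even the sign is immaterial: L = (phase/sin(phase)) * <R>_2 = (4*sqrt(3)*pi/9) * <R>_2.
Answer: -2*pi/3*γ12


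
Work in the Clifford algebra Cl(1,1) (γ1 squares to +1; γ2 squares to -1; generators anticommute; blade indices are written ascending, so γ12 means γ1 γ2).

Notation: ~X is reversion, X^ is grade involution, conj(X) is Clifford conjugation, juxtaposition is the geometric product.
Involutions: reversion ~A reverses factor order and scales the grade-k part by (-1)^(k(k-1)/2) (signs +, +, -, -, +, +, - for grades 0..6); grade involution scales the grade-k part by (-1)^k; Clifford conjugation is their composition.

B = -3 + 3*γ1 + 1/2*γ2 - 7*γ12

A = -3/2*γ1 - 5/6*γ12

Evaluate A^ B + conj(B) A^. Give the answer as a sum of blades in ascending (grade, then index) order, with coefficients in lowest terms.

first term: 31/3 - 49/12*γ1 - 8*γ2 + 13/4*γ12
second term: -31/3 - 49/12*γ1 - 8*γ2 + 13/4*γ12
Answer: -49/6*γ1 - 16*γ2 + 13/2*γ12


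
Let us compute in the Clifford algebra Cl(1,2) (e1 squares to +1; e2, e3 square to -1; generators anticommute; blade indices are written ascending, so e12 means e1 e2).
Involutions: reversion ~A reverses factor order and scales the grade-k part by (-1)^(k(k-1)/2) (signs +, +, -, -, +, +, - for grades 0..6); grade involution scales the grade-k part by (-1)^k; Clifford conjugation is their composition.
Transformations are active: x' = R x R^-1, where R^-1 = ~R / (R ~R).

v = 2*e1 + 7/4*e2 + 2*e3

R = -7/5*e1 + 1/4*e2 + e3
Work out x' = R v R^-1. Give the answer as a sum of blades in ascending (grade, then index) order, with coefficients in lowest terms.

~R = -7/5*e1 + 1/4*e2 + e3, and R ~R = 359/400, so R^-1 = ~R / (359/400).
R v = -419/80 - 59/20*e12 - 24/5*e13 - 5/4*e23
Answer: 5148/359*e1 - 6703/1436*e2 - 4908/359*e3
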